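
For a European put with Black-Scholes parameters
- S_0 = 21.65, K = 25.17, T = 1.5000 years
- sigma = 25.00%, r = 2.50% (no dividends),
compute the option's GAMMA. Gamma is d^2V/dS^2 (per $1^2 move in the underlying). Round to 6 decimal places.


Answer: Gamma = 0.058789

Derivation:
d1 = -0.2164446041; d2 = -0.5226308219
phi(d1) = 0.3897060015; exp(-qT) = 1.0000000000; exp(-rT) = 0.9631944177
Gamma = exp(-qT) * phi(d1) / (S * sigma * sqrt(T)) = 1.0000000000 * 0.3897060015 / (21.6500 * 0.2500 * 1.2247448714) = 0.058789


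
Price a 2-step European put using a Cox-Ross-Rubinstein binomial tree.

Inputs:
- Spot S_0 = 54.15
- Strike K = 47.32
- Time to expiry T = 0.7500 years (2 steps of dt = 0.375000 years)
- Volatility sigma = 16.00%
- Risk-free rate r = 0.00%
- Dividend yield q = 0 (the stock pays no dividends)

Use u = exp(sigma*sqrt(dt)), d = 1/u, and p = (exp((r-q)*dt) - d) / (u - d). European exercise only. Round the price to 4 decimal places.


Answer: Price = V(0,0) = 0.7719

Derivation:
dt = T/N = 0.375000
u = exp(sigma*sqrt(dt)) = 1.102940; d = 1/u = 0.906667
p = (exp((r-q)*dt) - d) / (u - d) = 0.475525
Discount per step: exp(-r*dt) = 1.000000
Stock lattice S(k, i) with i counting down-moves:
  k=0: S(0,0) = 54.1500
  k=1: S(1,0) = 59.7242; S(1,1) = 49.0960
  k=2: S(2,0) = 65.8722; S(2,1) = 54.1500; S(2,2) = 44.5138
Terminal payoffs V(N, i) = max(K - S_T, 0):
  V(2,0) = 0.000000; V(2,1) = 0.000000; V(2,2) = 2.806220
Backward induction: V(k, i) = exp(-r*dt) * [p * V(k+1, i) + (1-p) * V(k+1, i+1)].
  V(1,0) = exp(-r*dt) * [p*0.000000 + (1-p)*0.000000] = 0.000000
  V(1,1) = exp(-r*dt) * [p*0.000000 + (1-p)*2.806220] = 1.471793
  V(0,0) = exp(-r*dt) * [p*0.000000 + (1-p)*1.471793] = 0.771919


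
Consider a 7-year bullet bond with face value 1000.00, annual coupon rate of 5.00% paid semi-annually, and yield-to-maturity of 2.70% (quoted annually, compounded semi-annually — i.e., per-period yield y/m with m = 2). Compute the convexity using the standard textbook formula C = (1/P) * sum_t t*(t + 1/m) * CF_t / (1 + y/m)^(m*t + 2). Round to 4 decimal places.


Coupon per period c = face * coupon_rate / m = 25.000000
Periods per year m = 2; per-period yield y/m = 0.013500
Number of cashflows N = 14
Cashflows (t years, CF_t, discount factor 1/(1+y/m)^(m*t), PV):
  t = 0.5000: CF_t = 25.000000, DF = 0.986680, PV = 24.666996
  t = 1.0000: CF_t = 25.000000, DF = 0.973537, PV = 24.338427
  t = 1.5000: CF_t = 25.000000, DF = 0.960569, PV = 24.014235
  t = 2.0000: CF_t = 25.000000, DF = 0.947774, PV = 23.694361
  t = 2.5000: CF_t = 25.000000, DF = 0.935150, PV = 23.378748
  t = 3.0000: CF_t = 25.000000, DF = 0.922694, PV = 23.067339
  t = 3.5000: CF_t = 25.000000, DF = 0.910403, PV = 22.760078
  t = 4.0000: CF_t = 25.000000, DF = 0.898276, PV = 22.456909
  t = 4.5000: CF_t = 25.000000, DF = 0.886311, PV = 22.157779
  t = 5.0000: CF_t = 25.000000, DF = 0.874505, PV = 21.862634
  t = 5.5000: CF_t = 25.000000, DF = 0.862857, PV = 21.571420
  t = 6.0000: CF_t = 25.000000, DF = 0.851363, PV = 21.284084
  t = 6.5000: CF_t = 25.000000, DF = 0.840023, PV = 21.000577
  t = 7.0000: CF_t = 1025.000000, DF = 0.828834, PV = 849.554653
Price P = sum_t PV_t = 1145.808238
Convexity numerator sum_t t*(t + 1/m) * CF_t / (1+y/m)^(m*t + 2):
  t = 0.5000: term = 12.007117
  t = 1.0000: term = 35.541541
  t = 1.5000: term = 70.136243
  t = 2.0000: term = 115.336693
  t = 2.5000: term = 170.700582
  t = 3.0000: term = 235.797547
  t = 3.5000: term = 310.208910
  t = 4.0000: term = 393.527407
  t = 4.5000: term = 485.356940
  t = 5.0000: term = 585.312321
  t = 5.5000: term = 693.019028
  t = 6.0000: term = 808.112963
  t = 6.5000: term = 930.240214
  t = 7.0000: term = 43421.329852
Convexity = (1/P) * sum = 48266.627357 / 1145.808238 = 42.124525

Answer: Convexity = 42.1245


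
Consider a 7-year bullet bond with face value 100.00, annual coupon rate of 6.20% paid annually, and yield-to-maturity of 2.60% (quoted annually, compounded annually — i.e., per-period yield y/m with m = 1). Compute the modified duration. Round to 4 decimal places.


Coupon per period c = face * coupon_rate / m = 6.200000
Periods per year m = 1; per-period yield y/m = 0.026000
Number of cashflows N = 7
Cashflows (t years, CF_t, discount factor 1/(1+y/m)^(m*t), PV):
  t = 1.0000: CF_t = 6.200000, DF = 0.974659, PV = 6.042885
  t = 2.0000: CF_t = 6.200000, DF = 0.949960, PV = 5.889751
  t = 3.0000: CF_t = 6.200000, DF = 0.925887, PV = 5.740498
  t = 4.0000: CF_t = 6.200000, DF = 0.902424, PV = 5.595028
  t = 5.0000: CF_t = 6.200000, DF = 0.879555, PV = 5.453243
  t = 6.0000: CF_t = 6.200000, DF = 0.857266, PV = 5.315052
  t = 7.0000: CF_t = 106.200000, DF = 0.835542, PV = 88.734599
Price P = sum_t PV_t = 122.771057
First compute Macaulay numerator sum_t t * PV_t:
  t * PV_t at t = 1.0000: 6.042885
  t * PV_t at t = 2.0000: 11.779503
  t * PV_t at t = 3.0000: 17.221495
  t * PV_t at t = 4.0000: 22.380111
  t * PV_t at t = 5.0000: 27.266217
  t * PV_t at t = 6.0000: 31.890313
  t * PV_t at t = 7.0000: 621.142193
Macaulay duration D = 737.722718 / 122.771057 = 6.008930
Modified duration = D / (1 + y/m) = 6.008930 / (1 + 0.026000) = 5.856657

Answer: Modified duration = 5.8567


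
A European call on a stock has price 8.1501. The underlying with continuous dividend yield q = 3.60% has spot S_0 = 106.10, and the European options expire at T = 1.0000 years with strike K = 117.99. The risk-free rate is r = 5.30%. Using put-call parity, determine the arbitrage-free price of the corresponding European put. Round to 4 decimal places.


Put-call parity: C - P = S_0 * exp(-qT) - K * exp(-rT).
S_0 * exp(-qT) = 106.1000 * 0.96464029 = 102.34833514
K * exp(-rT) = 117.9900 * 0.94838001 = 111.89935767
P = C - S*exp(-qT) + K*exp(-rT)
P = 8.1501 - 102.34833514 + 111.89935767 = 17.7011

Answer: Put price = 17.7011


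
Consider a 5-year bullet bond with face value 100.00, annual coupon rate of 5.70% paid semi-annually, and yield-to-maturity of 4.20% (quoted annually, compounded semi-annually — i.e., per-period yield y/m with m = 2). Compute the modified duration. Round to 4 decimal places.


Coupon per period c = face * coupon_rate / m = 2.850000
Periods per year m = 2; per-period yield y/m = 0.021000
Number of cashflows N = 10
Cashflows (t years, CF_t, discount factor 1/(1+y/m)^(m*t), PV):
  t = 0.5000: CF_t = 2.850000, DF = 0.979432, PV = 2.791381
  t = 1.0000: CF_t = 2.850000, DF = 0.959287, PV = 2.733968
  t = 1.5000: CF_t = 2.850000, DF = 0.939556, PV = 2.677735
  t = 2.0000: CF_t = 2.850000, DF = 0.920231, PV = 2.622659
  t = 2.5000: CF_t = 2.850000, DF = 0.901304, PV = 2.568716
  t = 3.0000: CF_t = 2.850000, DF = 0.882766, PV = 2.515883
  t = 3.5000: CF_t = 2.850000, DF = 0.864609, PV = 2.464136
  t = 4.0000: CF_t = 2.850000, DF = 0.846826, PV = 2.413453
  t = 4.5000: CF_t = 2.850000, DF = 0.829408, PV = 2.363813
  t = 5.0000: CF_t = 102.850000, DF = 0.812349, PV = 83.550081
Price P = sum_t PV_t = 106.701826
First compute Macaulay numerator sum_t t * PV_t:
  t * PV_t at t = 0.5000: 1.395690
  t * PV_t at t = 1.0000: 2.733968
  t * PV_t at t = 1.5000: 4.016603
  t * PV_t at t = 2.0000: 5.245319
  t * PV_t at t = 2.5000: 6.421791
  t * PV_t at t = 3.0000: 7.547648
  t * PV_t at t = 3.5000: 8.624476
  t * PV_t at t = 4.0000: 9.653814
  t * PV_t at t = 4.5000: 10.637160
  t * PV_t at t = 5.0000: 417.750405
Macaulay duration D = 474.026874 / 106.701826 = 4.442538
Modified duration = D / (1 + y/m) = 4.442538 / (1 + 0.021000) = 4.351163

Answer: Modified duration = 4.3512


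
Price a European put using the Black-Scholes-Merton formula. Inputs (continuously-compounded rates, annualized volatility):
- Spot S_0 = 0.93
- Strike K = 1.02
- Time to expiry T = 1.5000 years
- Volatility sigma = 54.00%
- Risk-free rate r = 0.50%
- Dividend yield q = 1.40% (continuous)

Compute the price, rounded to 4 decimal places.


Answer: Price = 0.3031

Derivation:
d1 = (ln(S/K) + (r - q + 0.5*sigma^2) * T) / (sigma * sqrt(T)) = 0.17059740
d2 = d1 - sigma * sqrt(T) = -0.49076483
exp(-rT) = 0.99252805; exp(-qT) = 0.97921896
P = K * exp(-rT) * N(-d2) - S_0 * exp(-qT) * N(-d1)
N(-d1) = 0.43227017; N(-d2) = 0.68820360
P = 1.0200 * 0.99252805 * 0.68820360 - 0.9300 * 0.97921896 * 0.43227017 = 0.3031


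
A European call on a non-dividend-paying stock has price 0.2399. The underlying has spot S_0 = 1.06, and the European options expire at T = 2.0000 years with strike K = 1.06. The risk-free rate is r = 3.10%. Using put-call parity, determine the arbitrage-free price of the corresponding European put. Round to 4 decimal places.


Put-call parity: C - P = S_0 * exp(-qT) - K * exp(-rT).
S_0 * exp(-qT) = 1.0600 * 1.00000000 = 1.06000000
K * exp(-rT) = 1.0600 * 0.93988289 = 0.99627586
P = C - S*exp(-qT) + K*exp(-rT)
P = 0.2399 - 1.06000000 + 0.99627586 = 0.1762

Answer: Put price = 0.1762


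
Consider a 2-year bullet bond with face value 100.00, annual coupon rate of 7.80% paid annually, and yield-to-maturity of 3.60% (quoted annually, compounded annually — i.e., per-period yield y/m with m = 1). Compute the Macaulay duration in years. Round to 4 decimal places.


Answer: Macaulay duration = 1.9303 years

Derivation:
Coupon per period c = face * coupon_rate / m = 7.800000
Periods per year m = 1; per-period yield y/m = 0.036000
Number of cashflows N = 2
Cashflows (t years, CF_t, discount factor 1/(1+y/m)^(m*t), PV):
  t = 1.0000: CF_t = 7.800000, DF = 0.965251, PV = 7.528958
  t = 2.0000: CF_t = 107.800000, DF = 0.931709, PV = 100.438276
Price P = sum_t PV_t = 107.967234
Macaulay numerator sum_t t * PV_t:
  t * PV_t at t = 1.0000: 7.528958
  t * PV_t at t = 2.0000: 200.876552
Macaulay duration D = (sum_t t * PV_t) / P = 208.405510 / 107.967234 = 1.930266


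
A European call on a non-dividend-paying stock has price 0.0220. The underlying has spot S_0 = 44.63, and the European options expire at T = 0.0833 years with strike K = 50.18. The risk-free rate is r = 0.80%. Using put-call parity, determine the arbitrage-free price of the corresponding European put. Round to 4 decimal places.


Answer: Put price = 5.5386

Derivation:
Put-call parity: C - P = S_0 * exp(-qT) - K * exp(-rT).
S_0 * exp(-qT) = 44.6300 * 1.00000000 = 44.63000000
K * exp(-rT) = 50.1800 * 0.99933382 = 50.14657119
P = C - S*exp(-qT) + K*exp(-rT)
P = 0.0220 - 44.63000000 + 50.14657119 = 5.5386


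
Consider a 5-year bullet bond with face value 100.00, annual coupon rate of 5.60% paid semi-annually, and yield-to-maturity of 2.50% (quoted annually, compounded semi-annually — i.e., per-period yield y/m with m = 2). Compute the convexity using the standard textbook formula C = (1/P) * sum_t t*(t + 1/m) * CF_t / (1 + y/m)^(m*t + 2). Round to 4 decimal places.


Answer: Convexity = 23.0781

Derivation:
Coupon per period c = face * coupon_rate / m = 2.800000
Periods per year m = 2; per-period yield y/m = 0.012500
Number of cashflows N = 10
Cashflows (t years, CF_t, discount factor 1/(1+y/m)^(m*t), PV):
  t = 0.5000: CF_t = 2.800000, DF = 0.987654, PV = 2.765432
  t = 1.0000: CF_t = 2.800000, DF = 0.975461, PV = 2.731291
  t = 1.5000: CF_t = 2.800000, DF = 0.963418, PV = 2.697571
  t = 2.0000: CF_t = 2.800000, DF = 0.951524, PV = 2.664268
  t = 2.5000: CF_t = 2.800000, DF = 0.939777, PV = 2.631376
  t = 3.0000: CF_t = 2.800000, DF = 0.928175, PV = 2.598890
  t = 3.5000: CF_t = 2.800000, DF = 0.916716, PV = 2.566805
  t = 4.0000: CF_t = 2.800000, DF = 0.905398, PV = 2.535116
  t = 4.5000: CF_t = 2.800000, DF = 0.894221, PV = 2.503818
  t = 5.0000: CF_t = 102.800000, DF = 0.883181, PV = 90.790999
Price P = sum_t PV_t = 114.485565
Convexity numerator sum_t t*(t + 1/m) * CF_t / (1+y/m)^(m*t + 2):
  t = 0.5000: term = 1.348786
  t = 1.0000: term = 3.996402
  t = 1.5000: term = 7.894127
  t = 2.0000: term = 12.994448
  t = 2.5000: term = 19.251034
  t = 3.0000: term = 26.618714
  t = 3.5000: term = 35.053451
  t = 4.0000: term = 44.512319
  t = 4.5000: term = 54.953480
  t = 5.0000: term = 2435.484813
Convexity = (1/P) * sum = 2642.107575 / 114.485565 = 23.078085


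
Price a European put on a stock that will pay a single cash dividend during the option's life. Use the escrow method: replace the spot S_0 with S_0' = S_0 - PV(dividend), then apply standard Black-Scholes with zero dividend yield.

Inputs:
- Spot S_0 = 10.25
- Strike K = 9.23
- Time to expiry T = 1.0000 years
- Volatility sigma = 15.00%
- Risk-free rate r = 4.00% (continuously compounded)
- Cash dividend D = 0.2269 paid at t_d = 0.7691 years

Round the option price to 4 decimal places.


PV(D) = D * exp(-r * t_d) = 0.2269 * 0.96970440 = 0.22002593
S_0' = S_0 - PV(D) = 10.2500 - 0.22002593 = 10.02997407
d1 = (ln(S_0'/K) + (r + sigma^2/2)*T) / (sigma*sqrt(T)) = 0.89579312
d2 = d1 - sigma*sqrt(T) = 0.74579312
exp(-rT) = 0.96078944
N(-d1) = 0.18518163; N(-d2) = 0.22789620
P = K * exp(-rT) * N(-d2) - S_0' * N(-d1) = 9.2300 * 0.96078944 * 0.22789620 - 10.02997407 * 0.18518163 = 0.1636

Answer: Price = 0.1636


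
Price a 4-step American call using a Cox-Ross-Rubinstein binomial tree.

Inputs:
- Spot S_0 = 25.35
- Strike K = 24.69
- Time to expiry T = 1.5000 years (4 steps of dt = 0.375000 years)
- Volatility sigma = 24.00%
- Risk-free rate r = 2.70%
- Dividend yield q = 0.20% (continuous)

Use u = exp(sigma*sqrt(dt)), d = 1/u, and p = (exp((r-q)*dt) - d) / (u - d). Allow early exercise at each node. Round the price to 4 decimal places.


dt = T/N = 0.375000
u = exp(sigma*sqrt(dt)) = 1.158319; d = 1/u = 0.863320
p = (exp((r-q)*dt) - d) / (u - d) = 0.495253
Discount per step: exp(-r*dt) = 0.989926
Stock lattice S(k, i) with i counting down-moves:
  k=0: S(0,0) = 25.3500
  k=1: S(1,0) = 29.3634; S(1,1) = 21.8852
  k=2: S(2,0) = 34.0121; S(2,1) = 25.3500; S(2,2) = 18.8939
  k=3: S(3,0) = 39.3969; S(3,1) = 29.3634; S(3,2) = 21.8852; S(3,3) = 16.3115
  k=4: S(4,0) = 45.6341; S(4,1) = 34.0121; S(4,2) = 25.3500; S(4,3) = 18.8939; S(4,4) = 14.0821
Terminal payoffs V(N, i) = max(S_T - K, 0):
  V(4,0) = 20.944147; V(4,1) = 9.322139; V(4,2) = 0.660000; V(4,3) = 0.000000; V(4,4) = 0.000000
Backward induction: V(k, i) = exp(-r*dt) * [p * V(k+1, i) + (1-p) * V(k+1, i+1)]; then take max(V_cont, immediate exercise) for American.
  V(3,0) = exp(-r*dt) * [p*20.944147 + (1-p)*9.322139] = 14.926079; exercise = 14.706890; V(3,0) = max -> 14.926079
  V(3,1) = exp(-r*dt) * [p*9.322139 + (1-p)*0.660000] = 4.900085; exercise = 4.673374; V(3,1) = max -> 4.900085
  V(3,2) = exp(-r*dt) * [p*0.660000 + (1-p)*0.000000] = 0.323574; exercise = 0.000000; V(3,2) = max -> 0.323574
  V(3,3) = exp(-r*dt) * [p*0.000000 + (1-p)*0.000000] = 0.000000; exercise = 0.000000; V(3,3) = max -> 0.000000
  V(2,0) = exp(-r*dt) * [p*14.926079 + (1-p)*4.900085] = 9.766104; exercise = 9.322139; V(2,0) = max -> 9.766104
  V(2,1) = exp(-r*dt) * [p*4.900085 + (1-p)*0.323574] = 2.564012; exercise = 0.660000; V(2,1) = max -> 2.564012
  V(2,2) = exp(-r*dt) * [p*0.323574 + (1-p)*0.000000] = 0.158637; exercise = 0.000000; V(2,2) = max -> 0.158637
  V(1,0) = exp(-r*dt) * [p*9.766104 + (1-p)*2.564012] = 6.069107; exercise = 4.673374; V(1,0) = max -> 6.069107
  V(1,1) = exp(-r*dt) * [p*2.564012 + (1-p)*0.158637] = 1.336307; exercise = 0.000000; V(1,1) = max -> 1.336307
  V(0,0) = exp(-r*dt) * [p*6.069107 + (1-p)*1.336307] = 3.643166; exercise = 0.660000; V(0,0) = max -> 3.643166

Answer: Price = V(0,0) = 3.6432


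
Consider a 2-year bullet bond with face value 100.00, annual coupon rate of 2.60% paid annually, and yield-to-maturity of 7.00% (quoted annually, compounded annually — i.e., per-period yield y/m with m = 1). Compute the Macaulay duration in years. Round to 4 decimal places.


Answer: Macaulay duration = 1.9736 years

Derivation:
Coupon per period c = face * coupon_rate / m = 2.600000
Periods per year m = 1; per-period yield y/m = 0.070000
Number of cashflows N = 2
Cashflows (t years, CF_t, discount factor 1/(1+y/m)^(m*t), PV):
  t = 1.0000: CF_t = 2.600000, DF = 0.934579, PV = 2.429907
  t = 2.0000: CF_t = 102.600000, DF = 0.873439, PV = 89.614814
Price P = sum_t PV_t = 92.044720
Macaulay numerator sum_t t * PV_t:
  t * PV_t at t = 1.0000: 2.429907
  t * PV_t at t = 2.0000: 179.229627
Macaulay duration D = (sum_t t * PV_t) / P = 181.659534 / 92.044720 = 1.973601


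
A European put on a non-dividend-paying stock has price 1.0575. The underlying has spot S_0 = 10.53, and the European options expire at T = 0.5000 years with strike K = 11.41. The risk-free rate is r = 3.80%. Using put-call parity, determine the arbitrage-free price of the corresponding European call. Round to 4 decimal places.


Put-call parity: C - P = S_0 * exp(-qT) - K * exp(-rT).
S_0 * exp(-qT) = 10.5300 * 1.00000000 = 10.53000000
K * exp(-rT) = 11.4100 * 0.98117936 = 11.19525652
C = P + S*exp(-qT) - K*exp(-rT)
C = 1.0575 + 10.53000000 - 11.19525652 = 0.3922

Answer: Call price = 0.3922


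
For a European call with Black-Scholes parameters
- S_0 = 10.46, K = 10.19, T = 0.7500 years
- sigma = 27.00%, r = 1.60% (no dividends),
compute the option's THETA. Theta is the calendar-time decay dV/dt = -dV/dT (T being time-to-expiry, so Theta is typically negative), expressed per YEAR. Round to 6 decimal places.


d1 = 0.2800752303; d2 = 0.0462483713
phi(d1) = 0.3835982107; exp(-qT) = 1.0000000000; exp(-rT) = 0.9880717129
Theta = -S*exp(-qT)*phi(d1)*sigma/(2*sqrt(T)) - r*K*exp(-rT)*N(d2) + q*S*exp(-qT)*N(d1)
N(d1) = 0.6102901061; N(d2) = 0.5184438555; sqrt(T) = 0.8660254038
Term 1 = -10.4600 * 1.0000000000 * 0.3835982107 * 0.2700 / (2 * 0.8660254038) = -0.6254770714
Term 2 = -0.0160 * 10.1900 * 0.9880717129 * 0.5184438555 = -0.0835188228
Term 3 = 0 (no dividend yield, q = 0)
Theta = -0.6254770714 + (-0.0835188228) + (0.0000000000) = -0.708996

Answer: Theta = -0.708996


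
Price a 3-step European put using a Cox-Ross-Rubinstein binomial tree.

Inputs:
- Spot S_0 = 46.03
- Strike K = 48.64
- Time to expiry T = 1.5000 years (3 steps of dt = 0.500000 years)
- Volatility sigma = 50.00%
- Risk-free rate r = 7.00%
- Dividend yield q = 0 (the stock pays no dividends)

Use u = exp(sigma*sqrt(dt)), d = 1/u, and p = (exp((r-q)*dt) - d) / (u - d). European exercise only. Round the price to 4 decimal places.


Answer: Price = V(0,0) = 10.4837

Derivation:
dt = T/N = 0.500000
u = exp(sigma*sqrt(dt)) = 1.424119; d = 1/u = 0.702189
p = (exp((r-q)*dt) - d) / (u - d) = 0.461861
Discount per step: exp(-r*dt) = 0.965605
Stock lattice S(k, i) with i counting down-moves:
  k=0: S(0,0) = 46.0300
  k=1: S(1,0) = 65.5522; S(1,1) = 32.3217
  k=2: S(2,0) = 93.3541; S(2,1) = 46.0300; S(2,2) = 22.6960
  k=3: S(3,0) = 132.9474; S(3,1) = 65.5522; S(3,2) = 32.3217; S(3,3) = 15.9368
Terminal payoffs V(N, i) = max(K - S_T, 0):
  V(3,0) = 0.000000; V(3,1) = 0.000000; V(3,2) = 16.318263; V(3,3) = 32.703164
Backward induction: V(k, i) = exp(-r*dt) * [p * V(k+1, i) + (1-p) * V(k+1, i+1)].
  V(2,0) = exp(-r*dt) * [p*0.000000 + (1-p)*0.000000] = 0.000000
  V(2,1) = exp(-r*dt) * [p*0.000000 + (1-p)*16.318263] = 8.479466
  V(2,2) = exp(-r*dt) * [p*16.318263 + (1-p)*32.703164] = 24.271096
  V(1,0) = exp(-r*dt) * [p*0.000000 + (1-p)*8.479466] = 4.406188
  V(1,1) = exp(-r*dt) * [p*8.479466 + (1-p)*24.271096] = 16.393629
  V(0,0) = exp(-r*dt) * [p*4.406188 + (1-p)*16.393629] = 10.483678


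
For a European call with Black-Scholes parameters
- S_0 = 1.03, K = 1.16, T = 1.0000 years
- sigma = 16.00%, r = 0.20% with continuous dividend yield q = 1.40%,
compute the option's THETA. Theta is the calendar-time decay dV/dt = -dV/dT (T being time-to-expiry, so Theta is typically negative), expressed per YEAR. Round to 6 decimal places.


Answer: Theta = -0.021843

Derivation:
d1 = -0.7378825180; d2 = -0.8978825180
phi(d1) = 0.3038643670; exp(-qT) = 0.9860975443; exp(-rT) = 0.9980019987
Theta = -S*exp(-qT)*phi(d1)*sigma/(2*sqrt(T)) - r*K*exp(-rT)*N(d2) + q*S*exp(-qT)*N(d1)
N(d1) = 0.2302929216; N(d2) = 0.1846240929; sqrt(T) = 1.0000000000
Term 1 = -1.0300 * 0.9860975443 * 0.3038643670 * 0.1600 / (2 * 1.0000000000) = -0.0246903283
Term 2 = -0.0020 * 1.1600 * 0.9980019987 * 0.1846240929 = -0.0004274721
Term 3 = 0.0140 * 1.0300 * 0.9860975443 * 0.2302929216 = 0.0032746563
Theta = -0.0246903283 + (-0.0004274721) + (0.0032746563) = -0.021843


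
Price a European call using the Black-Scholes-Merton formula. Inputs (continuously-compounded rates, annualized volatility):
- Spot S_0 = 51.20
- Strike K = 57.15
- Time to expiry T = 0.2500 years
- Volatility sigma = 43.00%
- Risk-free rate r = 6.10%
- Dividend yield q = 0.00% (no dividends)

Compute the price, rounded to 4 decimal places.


Answer: Price = 2.4953

Derivation:
d1 = (ln(S/K) + (r - q + 0.5*sigma^2) * T) / (sigma * sqrt(T)) = -0.33291795
d2 = d1 - sigma * sqrt(T) = -0.54791795
exp(-rT) = 0.98486569; exp(-qT) = 1.00000000
C = S_0 * exp(-qT) * N(d1) - K * exp(-rT) * N(d2)
N(d1) = 0.36959811; N(d2) = 0.29187412
C = 51.2000 * 1.00000000 * 0.36959811 - 57.1500 * 0.98486569 * 0.29187412 = 2.4953


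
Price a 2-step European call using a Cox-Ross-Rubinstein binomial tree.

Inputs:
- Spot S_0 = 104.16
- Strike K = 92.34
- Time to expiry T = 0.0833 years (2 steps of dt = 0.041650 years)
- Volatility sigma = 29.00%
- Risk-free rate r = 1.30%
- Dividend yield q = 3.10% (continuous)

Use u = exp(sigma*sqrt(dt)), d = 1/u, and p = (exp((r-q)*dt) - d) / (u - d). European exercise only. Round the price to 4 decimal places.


dt = T/N = 0.041650
u = exp(sigma*sqrt(dt)) = 1.060971; d = 1/u = 0.942533
p = (exp((r-q)*dt) - d) / (u - d) = 0.478881
Discount per step: exp(-r*dt) = 0.999459
Stock lattice S(k, i) with i counting down-moves:
  k=0: S(0,0) = 104.1600
  k=1: S(1,0) = 110.5107; S(1,1) = 98.1743
  k=2: S(2,0) = 117.2486; S(2,1) = 104.1600; S(2,2) = 92.5325
Terminal payoffs V(N, i) = max(S_T - K, 0):
  V(2,0) = 24.908604; V(2,1) = 11.820000; V(2,2) = 0.192493
Backward induction: V(k, i) = exp(-r*dt) * [p * V(k+1, i) + (1-p) * V(k+1, i+1)].
  V(1,0) = exp(-r*dt) * [p*24.908604 + (1-p)*11.820000] = 18.078089
  V(1,1) = exp(-r*dt) * [p*11.820000 + (1-p)*0.192493] = 5.757564
  V(0,0) = exp(-r*dt) * [p*18.078089 + (1-p)*5.757564] = 11.651315

Answer: Price = V(0,0) = 11.6513


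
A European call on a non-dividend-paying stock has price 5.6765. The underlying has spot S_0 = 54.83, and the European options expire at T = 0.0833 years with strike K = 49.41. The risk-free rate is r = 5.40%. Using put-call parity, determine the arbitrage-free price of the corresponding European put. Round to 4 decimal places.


Put-call parity: C - P = S_0 * exp(-qT) - K * exp(-rT).
S_0 * exp(-qT) = 54.8300 * 1.00000000 = 54.83000000
K * exp(-rT) = 49.4100 * 0.99551190 = 49.18824307
P = C - S*exp(-qT) + K*exp(-rT)
P = 5.6765 - 54.83000000 + 49.18824307 = 0.0347

Answer: Put price = 0.0347


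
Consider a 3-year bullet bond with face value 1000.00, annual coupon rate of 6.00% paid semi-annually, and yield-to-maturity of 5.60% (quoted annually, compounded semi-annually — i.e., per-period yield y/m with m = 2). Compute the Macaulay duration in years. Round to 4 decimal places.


Coupon per period c = face * coupon_rate / m = 30.000000
Periods per year m = 2; per-period yield y/m = 0.028000
Number of cashflows N = 6
Cashflows (t years, CF_t, discount factor 1/(1+y/m)^(m*t), PV):
  t = 0.5000: CF_t = 30.000000, DF = 0.972763, PV = 29.182879
  t = 1.0000: CF_t = 30.000000, DF = 0.946267, PV = 28.388015
  t = 1.5000: CF_t = 30.000000, DF = 0.920493, PV = 27.614801
  t = 2.0000: CF_t = 30.000000, DF = 0.895422, PV = 26.862646
  t = 2.5000: CF_t = 30.000000, DF = 0.871033, PV = 26.130979
  t = 3.0000: CF_t = 1030.000000, DF = 0.847308, PV = 872.727250
Price P = sum_t PV_t = 1010.906571
Macaulay numerator sum_t t * PV_t:
  t * PV_t at t = 0.5000: 14.591440
  t * PV_t at t = 1.0000: 28.388015
  t * PV_t at t = 1.5000: 41.422201
  t * PV_t at t = 2.0000: 53.725293
  t * PV_t at t = 2.5000: 65.327448
  t * PV_t at t = 3.0000: 2618.181751
Macaulay duration D = (sum_t t * PV_t) / P = 2821.636147 / 1010.906571 = 2.791194

Answer: Macaulay duration = 2.7912 years


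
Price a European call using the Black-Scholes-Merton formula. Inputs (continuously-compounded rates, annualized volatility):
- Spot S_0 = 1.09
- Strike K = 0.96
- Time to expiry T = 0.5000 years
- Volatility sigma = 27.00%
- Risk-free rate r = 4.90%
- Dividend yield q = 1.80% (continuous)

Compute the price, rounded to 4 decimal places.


Answer: Price = 0.1688

Derivation:
d1 = (ln(S/K) + (r - q + 0.5*sigma^2) * T) / (sigma * sqrt(T)) = 0.84184829
d2 = d1 - sigma * sqrt(T) = 0.65092946
exp(-rT) = 0.97579769; exp(-qT) = 0.99104038
C = S_0 * exp(-qT) * N(d1) - K * exp(-rT) * N(d2)
N(d1) = 0.80006356; N(d2) = 0.74245399
C = 1.0900 * 0.99104038 * 0.80006356 - 0.9600 * 0.97579769 * 0.74245399 = 0.1688


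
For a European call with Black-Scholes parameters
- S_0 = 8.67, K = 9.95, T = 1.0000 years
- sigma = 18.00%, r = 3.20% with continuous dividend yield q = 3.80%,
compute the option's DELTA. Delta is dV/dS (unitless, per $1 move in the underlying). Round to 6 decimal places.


d1 = -0.7083542243; d2 = -0.8883542243
phi(d1) = 0.3104223819; exp(-qT) = 0.9627129409; exp(-rT) = 0.9685065821
N(d1) = 0.2393626558
Delta = exp(-qT) * N(d1) = 0.9627129409 * 0.2393626558 = 0.230438

Answer: Delta = 0.230438


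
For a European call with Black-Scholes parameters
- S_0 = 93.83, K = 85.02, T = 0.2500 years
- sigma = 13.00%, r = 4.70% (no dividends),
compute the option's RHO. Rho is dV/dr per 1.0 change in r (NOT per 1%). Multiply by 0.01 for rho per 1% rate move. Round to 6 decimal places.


Answer: Rho = 19.999651

Derivation:
d1 = 1.7301632519; d2 = 1.6651632519
phi(d1) = 0.0893073960; exp(-qT) = 1.0000000000; exp(-rT) = 0.9883187617
N(d2) = 0.9520599049
Rho = K*T*exp(-rT)*N(d2) = 85.0200 * 0.2500 * 0.9883187617 * 0.9520599049 = 19.999651


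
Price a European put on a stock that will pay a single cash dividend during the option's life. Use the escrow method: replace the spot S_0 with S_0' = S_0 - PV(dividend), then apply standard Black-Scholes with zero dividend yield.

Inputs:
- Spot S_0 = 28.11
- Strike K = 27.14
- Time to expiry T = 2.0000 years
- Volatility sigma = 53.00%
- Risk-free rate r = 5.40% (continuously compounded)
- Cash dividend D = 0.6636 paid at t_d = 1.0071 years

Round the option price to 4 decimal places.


PV(D) = D * exp(-r * t_d) = 0.6636 * 0.94706893 = 0.62847494
S_0' = S_0 - PV(D) = 28.1100 - 0.62847494 = 27.48152506
d1 = (ln(S_0'/K) + (r + sigma^2/2)*T) / (sigma*sqrt(T)) = 0.53554041
d2 = d1 - sigma*sqrt(T) = -0.21399278
exp(-rT) = 0.89762760
N(-d1) = 0.29613811; N(-d2) = 0.58472366
P = K * exp(-rT) * N(-d2) - S_0' * N(-d1) = 27.1400 * 0.89762760 * 0.58472366 - 27.48152506 * 0.29613811 = 6.1065

Answer: Price = 6.1065


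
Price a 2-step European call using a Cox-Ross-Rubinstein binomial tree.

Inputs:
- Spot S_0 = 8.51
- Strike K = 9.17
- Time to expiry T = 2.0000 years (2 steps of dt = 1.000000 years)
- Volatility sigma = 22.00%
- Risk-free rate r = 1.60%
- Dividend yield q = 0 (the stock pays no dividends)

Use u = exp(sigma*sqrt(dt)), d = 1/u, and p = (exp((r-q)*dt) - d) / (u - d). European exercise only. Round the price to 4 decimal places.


dt = T/N = 1.000000
u = exp(sigma*sqrt(dt)) = 1.246077; d = 1/u = 0.802519
p = (exp((r-q)*dt) - d) / (u - d) = 0.481583
Discount per step: exp(-r*dt) = 0.984127
Stock lattice S(k, i) with i counting down-moves:
  k=0: S(0,0) = 8.5100
  k=1: S(1,0) = 10.6041; S(1,1) = 6.8294
  k=2: S(2,0) = 13.2135; S(2,1) = 8.5100; S(2,2) = 5.4807
Terminal payoffs V(N, i) = max(S_T - K, 0):
  V(2,0) = 4.043538; V(2,1) = 0.000000; V(2,2) = 0.000000
Backward induction: V(k, i) = exp(-r*dt) * [p * V(k+1, i) + (1-p) * V(k+1, i+1)].
  V(1,0) = exp(-r*dt) * [p*4.043538 + (1-p)*0.000000] = 1.916390
  V(1,1) = exp(-r*dt) * [p*0.000000 + (1-p)*0.000000] = 0.000000
  V(0,0) = exp(-r*dt) * [p*1.916390 + (1-p)*0.000000] = 0.908252

Answer: Price = V(0,0) = 0.9083


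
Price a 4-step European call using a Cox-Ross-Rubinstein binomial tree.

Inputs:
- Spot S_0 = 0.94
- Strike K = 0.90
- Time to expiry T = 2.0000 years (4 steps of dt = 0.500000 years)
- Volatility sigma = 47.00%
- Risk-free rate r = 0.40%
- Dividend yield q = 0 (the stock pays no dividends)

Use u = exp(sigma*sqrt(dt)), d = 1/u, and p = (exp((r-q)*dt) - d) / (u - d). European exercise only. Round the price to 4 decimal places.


Answer: Price = V(0,0) = 0.2551

Derivation:
dt = T/N = 0.500000
u = exp(sigma*sqrt(dt)) = 1.394227; d = 1/u = 0.717243
p = (exp((r-q)*dt) - d) / (u - d) = 0.420629
Discount per step: exp(-r*dt) = 0.998002
Stock lattice S(k, i) with i counting down-moves:
  k=0: S(0,0) = 0.9400
  k=1: S(1,0) = 1.3106; S(1,1) = 0.6742
  k=2: S(2,0) = 1.8272; S(2,1) = 0.9400; S(2,2) = 0.4836
  k=3: S(3,0) = 2.5476; S(3,1) = 1.3106; S(3,2) = 0.6742; S(3,3) = 0.3468
  k=4: S(4,0) = 3.5519; S(4,1) = 1.8272; S(4,2) = 0.9400; S(4,3) = 0.4836; S(4,4) = 0.2488
Terminal payoffs V(N, i) = max(S_T - K, 0):
  V(4,0) = 2.651909; V(4,1) = 0.927237; V(4,2) = 0.040000; V(4,3) = 0.000000; V(4,4) = 0.000000
Backward induction: V(k, i) = exp(-r*dt) * [p * V(k+1, i) + (1-p) * V(k+1, i+1)].
  V(3,0) = exp(-r*dt) * [p*2.651909 + (1-p)*0.927237] = 1.649381
  V(3,1) = exp(-r*dt) * [p*0.927237 + (1-p)*0.040000] = 0.412372
  V(3,2) = exp(-r*dt) * [p*0.040000 + (1-p)*0.000000] = 0.016792
  V(3,3) = exp(-r*dt) * [p*0.000000 + (1-p)*0.000000] = 0.000000
  V(2,0) = exp(-r*dt) * [p*1.649381 + (1-p)*0.412372] = 0.930830
  V(2,1) = exp(-r*dt) * [p*0.412372 + (1-p)*0.016792] = 0.182818
  V(2,2) = exp(-r*dt) * [p*0.016792 + (1-p)*0.000000] = 0.007049
  V(1,0) = exp(-r*dt) * [p*0.930830 + (1-p)*0.182818] = 0.496459
  V(1,1) = exp(-r*dt) * [p*0.182818 + (1-p)*0.007049] = 0.080821
  V(0,0) = exp(-r*dt) * [p*0.496459 + (1-p)*0.080821] = 0.255139


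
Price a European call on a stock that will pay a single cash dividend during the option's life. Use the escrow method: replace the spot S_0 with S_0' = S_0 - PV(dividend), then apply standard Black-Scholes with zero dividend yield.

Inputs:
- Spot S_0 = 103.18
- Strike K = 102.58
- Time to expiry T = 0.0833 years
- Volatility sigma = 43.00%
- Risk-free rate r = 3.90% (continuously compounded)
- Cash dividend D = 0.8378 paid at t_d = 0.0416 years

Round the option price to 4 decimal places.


PV(D) = D * exp(-r * t_d) = 0.8378 * 0.99837892 = 0.83644186
S_0' = S_0 - PV(D) = 103.1800 - 0.83644186 = 102.34355814
d1 = (ln(S_0'/K) + (r + sigma^2/2)*T) / (sigma*sqrt(T)) = 0.06963571
d2 = d1 - sigma*sqrt(T) = -0.05446977
exp(-rT) = 0.99675657
N(d1) = 0.52775819; N(d2) = 0.47828045
C = S_0' * N(d1) - K * exp(-rT) * N(d2) = 102.34355814 * 0.52775819 - 102.5800 * 0.99675657 * 0.47828045 = 5.1098

Answer: Price = 5.1098


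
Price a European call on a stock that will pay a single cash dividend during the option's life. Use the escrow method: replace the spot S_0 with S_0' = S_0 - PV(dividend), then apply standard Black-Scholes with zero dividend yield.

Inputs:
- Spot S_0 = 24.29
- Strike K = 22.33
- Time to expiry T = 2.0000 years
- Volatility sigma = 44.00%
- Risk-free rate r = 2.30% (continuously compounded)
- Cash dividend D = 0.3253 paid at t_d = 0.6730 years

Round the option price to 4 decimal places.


Answer: Price = 6.9486

Derivation:
PV(D) = D * exp(-r * t_d) = 0.3253 * 0.98464018 = 0.32030345
S_0' = S_0 - PV(D) = 24.2900 - 0.32030345 = 23.96969655
d1 = (ln(S_0'/K) + (r + sigma^2/2)*T) / (sigma*sqrt(T)) = 0.49892703
d2 = d1 - sigma*sqrt(T) = -0.12332694
exp(-rT) = 0.95504196
N(d1) = 0.69108460; N(d2) = 0.45092410
C = S_0' * N(d1) - K * exp(-rT) * N(d2) = 23.96969655 * 0.69108460 - 22.3300 * 0.95504196 * 0.45092410 = 6.9486


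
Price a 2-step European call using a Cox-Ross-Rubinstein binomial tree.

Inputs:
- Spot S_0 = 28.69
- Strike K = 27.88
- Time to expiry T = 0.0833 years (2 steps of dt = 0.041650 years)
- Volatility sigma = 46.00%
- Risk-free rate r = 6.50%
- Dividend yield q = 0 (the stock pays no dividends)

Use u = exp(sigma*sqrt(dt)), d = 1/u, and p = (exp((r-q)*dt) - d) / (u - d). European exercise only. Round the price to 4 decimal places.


dt = T/N = 0.041650
u = exp(sigma*sqrt(dt)) = 1.098426; d = 1/u = 0.910394
p = (exp((r-q)*dt) - d) / (u - d) = 0.490965
Discount per step: exp(-r*dt) = 0.997296
Stock lattice S(k, i) with i counting down-moves:
  k=0: S(0,0) = 28.6900
  k=1: S(1,0) = 31.5138; S(1,1) = 26.1192
  k=2: S(2,0) = 34.6156; S(2,1) = 28.6900; S(2,2) = 23.7787
Terminal payoffs V(N, i) = max(S_T - K, 0):
  V(2,0) = 6.735629; V(2,1) = 0.810000; V(2,2) = 0.000000
Backward induction: V(k, i) = exp(-r*dt) * [p * V(k+1, i) + (1-p) * V(k+1, i+1)].
  V(1,0) = exp(-r*dt) * [p*6.735629 + (1-p)*0.810000] = 3.709220
  V(1,1) = exp(-r*dt) * [p*0.810000 + (1-p)*0.000000] = 0.396606
  V(0,0) = exp(-r*dt) * [p*3.709220 + (1-p)*0.396606] = 2.017514

Answer: Price = V(0,0) = 2.0175


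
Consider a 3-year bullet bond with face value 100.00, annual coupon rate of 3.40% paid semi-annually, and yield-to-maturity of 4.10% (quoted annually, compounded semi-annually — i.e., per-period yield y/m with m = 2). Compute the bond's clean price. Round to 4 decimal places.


Answer: Price = 98.0428

Derivation:
Coupon per period c = face * coupon_rate / m = 1.700000
Periods per year m = 2; per-period yield y/m = 0.020500
Number of cashflows N = 6
Cashflows (t years, CF_t, discount factor 1/(1+y/m)^(m*t), PV):
  t = 0.5000: CF_t = 1.700000, DF = 0.979912, PV = 1.665850
  t = 1.0000: CF_t = 1.700000, DF = 0.960227, PV = 1.632386
  t = 1.5000: CF_t = 1.700000, DF = 0.940938, PV = 1.599594
  t = 2.0000: CF_t = 1.700000, DF = 0.922036, PV = 1.567462
  t = 2.5000: CF_t = 1.700000, DF = 0.903514, PV = 1.535974
  t = 3.0000: CF_t = 101.700000, DF = 0.885364, PV = 90.041537
Price P = sum_t PV_t = 98.042803


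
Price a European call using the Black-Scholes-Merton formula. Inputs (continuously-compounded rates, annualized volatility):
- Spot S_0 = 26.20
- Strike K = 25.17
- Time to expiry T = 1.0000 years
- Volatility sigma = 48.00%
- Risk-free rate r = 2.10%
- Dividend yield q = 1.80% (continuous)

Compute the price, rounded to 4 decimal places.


Answer: Price = 5.3395

Derivation:
d1 = (ln(S/K) + (r - q + 0.5*sigma^2) * T) / (sigma * sqrt(T)) = 0.32980542
d2 = d1 - sigma * sqrt(T) = -0.15019458
exp(-rT) = 0.97921896; exp(-qT) = 0.98216103
C = S_0 * exp(-qT) * N(d1) - K * exp(-rT) * N(d2)
N(d1) = 0.62922650; N(d2) = 0.44030555
C = 26.2000 * 0.98216103 * 0.62922650 - 25.1700 * 0.97921896 * 0.44030555 = 5.3395


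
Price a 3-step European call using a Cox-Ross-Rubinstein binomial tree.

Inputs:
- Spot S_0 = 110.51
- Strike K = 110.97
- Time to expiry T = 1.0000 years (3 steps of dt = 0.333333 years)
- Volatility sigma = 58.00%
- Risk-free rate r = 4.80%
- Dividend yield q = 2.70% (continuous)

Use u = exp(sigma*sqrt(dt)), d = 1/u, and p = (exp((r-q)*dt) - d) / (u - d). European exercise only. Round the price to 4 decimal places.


Answer: Price = V(0,0) = 27.2013

Derivation:
dt = T/N = 0.333333
u = exp(sigma*sqrt(dt)) = 1.397749; d = 1/u = 0.715436
p = (exp((r-q)*dt) - d) / (u - d) = 0.427353
Discount per step: exp(-r*dt) = 0.984127
Stock lattice S(k, i) with i counting down-moves:
  k=0: S(0,0) = 110.5100
  k=1: S(1,0) = 154.4653; S(1,1) = 79.0628
  k=2: S(2,0) = 215.9037; S(2,1) = 110.5100; S(2,2) = 56.5644
  k=3: S(3,0) = 301.7792; S(3,1) = 154.4653; S(3,2) = 79.0628; S(3,3) = 40.4682
Terminal payoffs V(N, i) = max(S_T - K, 0):
  V(3,0) = 190.809157; V(3,1) = 43.495253; V(3,2) = 0.000000; V(3,3) = 0.000000
Backward induction: V(k, i) = exp(-r*dt) * [p * V(k+1, i) + (1-p) * V(k+1, i+1)].
  V(2,0) = exp(-r*dt) * [p*190.809157 + (1-p)*43.495253] = 104.760644
  V(2,1) = exp(-r*dt) * [p*43.495253 + (1-p)*0.000000] = 18.292789
  V(2,2) = exp(-r*dt) * [p*0.000000 + (1-p)*0.000000] = 0.000000
  V(1,0) = exp(-r*dt) * [p*104.760644 + (1-p)*18.292789] = 54.368201
  V(1,1) = exp(-r*dt) * [p*18.292789 + (1-p)*0.000000] = 7.693395
  V(0,0) = exp(-r*dt) * [p*54.368201 + (1-p)*7.693395] = 27.201293


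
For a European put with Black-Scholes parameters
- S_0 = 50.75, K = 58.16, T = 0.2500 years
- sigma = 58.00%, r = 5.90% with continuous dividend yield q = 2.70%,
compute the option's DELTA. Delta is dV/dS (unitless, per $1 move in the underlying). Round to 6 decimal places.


d1 = -0.2973662597; d2 = -0.5873662597
phi(d1) = 0.3816879537; exp(-qT) = 0.9932727301; exp(-rT) = 0.9853582484
N(-d1) = 0.6169065499
Delta = -exp(-qT) * N(-d1) = -0.9932727301 * 0.6169065499 = -0.612756

Answer: Delta = -0.612756


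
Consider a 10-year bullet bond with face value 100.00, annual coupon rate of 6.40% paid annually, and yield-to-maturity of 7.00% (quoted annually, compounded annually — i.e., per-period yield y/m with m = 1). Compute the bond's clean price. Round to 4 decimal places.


Answer: Price = 95.7859

Derivation:
Coupon per period c = face * coupon_rate / m = 6.400000
Periods per year m = 1; per-period yield y/m = 0.070000
Number of cashflows N = 10
Cashflows (t years, CF_t, discount factor 1/(1+y/m)^(m*t), PV):
  t = 1.0000: CF_t = 6.400000, DF = 0.934579, PV = 5.981308
  t = 2.0000: CF_t = 6.400000, DF = 0.873439, PV = 5.590008
  t = 3.0000: CF_t = 6.400000, DF = 0.816298, PV = 5.224306
  t = 4.0000: CF_t = 6.400000, DF = 0.762895, PV = 4.882529
  t = 5.0000: CF_t = 6.400000, DF = 0.712986, PV = 4.563112
  t = 6.0000: CF_t = 6.400000, DF = 0.666342, PV = 4.264590
  t = 7.0000: CF_t = 6.400000, DF = 0.622750, PV = 3.985598
  t = 8.0000: CF_t = 6.400000, DF = 0.582009, PV = 3.724858
  t = 9.0000: CF_t = 6.400000, DF = 0.543934, PV = 3.481176
  t = 10.0000: CF_t = 106.400000, DF = 0.508349, PV = 54.088365
Price P = sum_t PV_t = 95.785851


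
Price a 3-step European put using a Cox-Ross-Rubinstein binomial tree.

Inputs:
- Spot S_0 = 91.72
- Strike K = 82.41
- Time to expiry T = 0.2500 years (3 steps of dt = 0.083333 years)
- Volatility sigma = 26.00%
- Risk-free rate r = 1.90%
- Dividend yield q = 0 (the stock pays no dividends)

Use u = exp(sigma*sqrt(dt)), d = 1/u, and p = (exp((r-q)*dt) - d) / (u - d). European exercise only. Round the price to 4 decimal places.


Answer: Price = V(0,0) = 1.1995

Derivation:
dt = T/N = 0.083333
u = exp(sigma*sqrt(dt)) = 1.077944; d = 1/u = 0.927692
p = (exp((r-q)*dt) - d) / (u - d) = 0.491791
Discount per step: exp(-r*dt) = 0.998418
Stock lattice S(k, i) with i counting down-moves:
  k=0: S(0,0) = 91.7200
  k=1: S(1,0) = 98.8690; S(1,1) = 85.0879
  k=2: S(2,0) = 106.5753; S(2,1) = 91.7200; S(2,2) = 78.9354
  k=3: S(3,0) = 114.8822; S(3,1) = 98.8690; S(3,2) = 85.0879; S(3,3) = 73.2277
Terminal payoffs V(N, i) = max(K - S_T, 0):
  V(3,0) = 0.000000; V(3,1) = 0.000000; V(3,2) = 0.000000; V(3,3) = 9.182294
Backward induction: V(k, i) = exp(-r*dt) * [p * V(k+1, i) + (1-p) * V(k+1, i+1)].
  V(2,0) = exp(-r*dt) * [p*0.000000 + (1-p)*0.000000] = 0.000000
  V(2,1) = exp(-r*dt) * [p*0.000000 + (1-p)*0.000000] = 0.000000
  V(2,2) = exp(-r*dt) * [p*0.000000 + (1-p)*9.182294] = 4.659140
  V(1,0) = exp(-r*dt) * [p*0.000000 + (1-p)*0.000000] = 0.000000
  V(1,1) = exp(-r*dt) * [p*0.000000 + (1-p)*4.659140] = 2.364070
  V(0,0) = exp(-r*dt) * [p*0.000000 + (1-p)*2.364070] = 1.199541


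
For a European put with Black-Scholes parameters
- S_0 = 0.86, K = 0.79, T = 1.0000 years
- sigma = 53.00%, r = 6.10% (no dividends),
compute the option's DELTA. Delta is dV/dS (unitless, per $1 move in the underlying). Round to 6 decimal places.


Answer: Delta = -0.294501

Derivation:
d1 = 0.5402819694; d2 = 0.0102819694
phi(d1) = 0.3447654885; exp(-qT) = 1.0000000000; exp(-rT) = 0.9408232398
N(-d1) = 0.2945012955
Delta = -exp(-qT) * N(-d1) = -1.0000000000 * 0.2945012955 = -0.294501


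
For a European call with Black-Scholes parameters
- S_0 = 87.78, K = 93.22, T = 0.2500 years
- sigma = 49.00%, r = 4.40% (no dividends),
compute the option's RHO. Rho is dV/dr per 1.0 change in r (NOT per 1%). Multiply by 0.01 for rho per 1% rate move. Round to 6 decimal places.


Answer: Rho = 8.605464

Derivation:
d1 = -0.0780249252; d2 = -0.3230249252
phi(d1) = 0.3977297686; exp(-qT) = 1.0000000000; exp(-rT) = 0.9890602788
N(d2) = 0.3733381827
Rho = K*T*exp(-rT)*N(d2) = 93.2200 * 0.2500 * 0.9890602788 * 0.3733381827 = 8.605464


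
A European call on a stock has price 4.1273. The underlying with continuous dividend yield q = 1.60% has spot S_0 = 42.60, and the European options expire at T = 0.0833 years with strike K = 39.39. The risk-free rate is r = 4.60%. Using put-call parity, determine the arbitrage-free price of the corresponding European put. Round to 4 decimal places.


Answer: Put price = 0.8234

Derivation:
Put-call parity: C - P = S_0 * exp(-qT) - K * exp(-rT).
S_0 * exp(-qT) = 42.6000 * 0.99866809 = 42.54326054
K * exp(-rT) = 39.3900 * 0.99617553 = 39.23935420
P = C - S*exp(-qT) + K*exp(-rT)
P = 4.1273 - 42.54326054 + 39.23935420 = 0.8234
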